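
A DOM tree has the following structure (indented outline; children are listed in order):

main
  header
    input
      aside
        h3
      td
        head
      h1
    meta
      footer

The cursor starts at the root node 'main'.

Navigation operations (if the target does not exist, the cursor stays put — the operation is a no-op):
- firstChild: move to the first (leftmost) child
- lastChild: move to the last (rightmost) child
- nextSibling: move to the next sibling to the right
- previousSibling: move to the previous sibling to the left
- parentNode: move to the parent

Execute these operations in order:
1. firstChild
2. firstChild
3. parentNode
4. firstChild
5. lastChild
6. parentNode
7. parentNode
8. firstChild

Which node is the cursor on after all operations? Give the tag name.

After 1 (firstChild): header
After 2 (firstChild): input
After 3 (parentNode): header
After 4 (firstChild): input
After 5 (lastChild): h1
After 6 (parentNode): input
After 7 (parentNode): header
After 8 (firstChild): input

Answer: input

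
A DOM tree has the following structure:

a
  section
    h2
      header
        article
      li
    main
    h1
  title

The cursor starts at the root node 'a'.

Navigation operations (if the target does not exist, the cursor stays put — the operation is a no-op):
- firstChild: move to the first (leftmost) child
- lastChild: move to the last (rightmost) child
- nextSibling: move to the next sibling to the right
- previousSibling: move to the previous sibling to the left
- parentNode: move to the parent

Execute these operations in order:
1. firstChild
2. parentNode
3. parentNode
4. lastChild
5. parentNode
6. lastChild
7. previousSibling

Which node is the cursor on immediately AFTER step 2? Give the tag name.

After 1 (firstChild): section
After 2 (parentNode): a

Answer: a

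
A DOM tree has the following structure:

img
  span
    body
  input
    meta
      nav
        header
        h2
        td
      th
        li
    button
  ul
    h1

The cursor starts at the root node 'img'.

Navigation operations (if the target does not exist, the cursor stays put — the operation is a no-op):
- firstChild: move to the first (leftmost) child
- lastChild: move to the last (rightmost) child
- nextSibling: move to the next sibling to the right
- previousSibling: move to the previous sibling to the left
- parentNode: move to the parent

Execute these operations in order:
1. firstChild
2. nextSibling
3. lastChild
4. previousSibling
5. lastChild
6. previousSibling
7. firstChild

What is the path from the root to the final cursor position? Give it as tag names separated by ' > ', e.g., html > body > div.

After 1 (firstChild): span
After 2 (nextSibling): input
After 3 (lastChild): button
After 4 (previousSibling): meta
After 5 (lastChild): th
After 6 (previousSibling): nav
After 7 (firstChild): header

Answer: img > input > meta > nav > header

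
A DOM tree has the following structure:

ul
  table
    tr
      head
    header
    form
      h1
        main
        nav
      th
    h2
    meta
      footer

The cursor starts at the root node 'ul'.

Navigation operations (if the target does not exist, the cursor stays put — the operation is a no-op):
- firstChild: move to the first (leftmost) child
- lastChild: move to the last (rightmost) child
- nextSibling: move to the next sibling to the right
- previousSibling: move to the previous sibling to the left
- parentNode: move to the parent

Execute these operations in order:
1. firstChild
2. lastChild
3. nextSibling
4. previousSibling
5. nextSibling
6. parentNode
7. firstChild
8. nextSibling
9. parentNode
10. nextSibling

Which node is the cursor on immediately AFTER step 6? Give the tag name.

Answer: table

Derivation:
After 1 (firstChild): table
After 2 (lastChild): meta
After 3 (nextSibling): meta (no-op, stayed)
After 4 (previousSibling): h2
After 5 (nextSibling): meta
After 6 (parentNode): table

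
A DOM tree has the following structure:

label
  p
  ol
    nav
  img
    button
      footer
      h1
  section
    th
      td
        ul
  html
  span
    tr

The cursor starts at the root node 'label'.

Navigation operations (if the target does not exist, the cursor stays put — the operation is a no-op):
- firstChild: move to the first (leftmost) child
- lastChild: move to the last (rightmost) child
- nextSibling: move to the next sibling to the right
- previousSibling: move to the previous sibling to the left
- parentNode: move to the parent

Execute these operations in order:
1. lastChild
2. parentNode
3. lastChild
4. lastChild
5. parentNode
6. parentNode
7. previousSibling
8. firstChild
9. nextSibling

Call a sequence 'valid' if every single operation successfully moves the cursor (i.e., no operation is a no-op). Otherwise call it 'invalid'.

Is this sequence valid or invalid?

After 1 (lastChild): span
After 2 (parentNode): label
After 3 (lastChild): span
After 4 (lastChild): tr
After 5 (parentNode): span
After 6 (parentNode): label
After 7 (previousSibling): label (no-op, stayed)
After 8 (firstChild): p
After 9 (nextSibling): ol

Answer: invalid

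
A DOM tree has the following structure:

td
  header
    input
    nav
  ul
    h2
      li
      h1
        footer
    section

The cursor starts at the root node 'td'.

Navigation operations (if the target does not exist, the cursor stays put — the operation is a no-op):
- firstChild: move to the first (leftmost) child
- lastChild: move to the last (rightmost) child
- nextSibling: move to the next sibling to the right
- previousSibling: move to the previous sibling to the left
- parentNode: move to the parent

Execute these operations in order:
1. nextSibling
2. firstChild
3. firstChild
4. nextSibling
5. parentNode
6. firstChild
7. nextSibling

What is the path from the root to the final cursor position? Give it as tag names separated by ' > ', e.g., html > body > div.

Answer: td > header > nav

Derivation:
After 1 (nextSibling): td (no-op, stayed)
After 2 (firstChild): header
After 3 (firstChild): input
After 4 (nextSibling): nav
After 5 (parentNode): header
After 6 (firstChild): input
After 7 (nextSibling): nav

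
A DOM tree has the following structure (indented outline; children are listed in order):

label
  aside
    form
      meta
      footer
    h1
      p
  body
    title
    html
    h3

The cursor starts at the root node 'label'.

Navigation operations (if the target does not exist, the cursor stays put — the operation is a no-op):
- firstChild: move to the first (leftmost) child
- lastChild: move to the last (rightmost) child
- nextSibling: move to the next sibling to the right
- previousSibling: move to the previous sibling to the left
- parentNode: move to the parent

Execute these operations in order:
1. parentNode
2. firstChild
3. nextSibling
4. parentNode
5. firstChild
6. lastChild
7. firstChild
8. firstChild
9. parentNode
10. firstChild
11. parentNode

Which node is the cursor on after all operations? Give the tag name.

Answer: h1

Derivation:
After 1 (parentNode): label (no-op, stayed)
After 2 (firstChild): aside
After 3 (nextSibling): body
After 4 (parentNode): label
After 5 (firstChild): aside
After 6 (lastChild): h1
After 7 (firstChild): p
After 8 (firstChild): p (no-op, stayed)
After 9 (parentNode): h1
After 10 (firstChild): p
After 11 (parentNode): h1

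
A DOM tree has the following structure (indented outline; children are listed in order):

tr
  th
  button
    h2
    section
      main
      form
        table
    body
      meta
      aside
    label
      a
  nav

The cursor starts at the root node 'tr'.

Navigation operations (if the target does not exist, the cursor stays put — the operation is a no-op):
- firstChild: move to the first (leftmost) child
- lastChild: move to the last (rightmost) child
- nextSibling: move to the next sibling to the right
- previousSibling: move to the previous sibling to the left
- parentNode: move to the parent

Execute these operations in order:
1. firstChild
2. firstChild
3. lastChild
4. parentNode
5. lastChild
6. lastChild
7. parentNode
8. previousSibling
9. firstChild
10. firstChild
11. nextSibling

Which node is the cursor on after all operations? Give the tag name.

Answer: button

Derivation:
After 1 (firstChild): th
After 2 (firstChild): th (no-op, stayed)
After 3 (lastChild): th (no-op, stayed)
After 4 (parentNode): tr
After 5 (lastChild): nav
After 6 (lastChild): nav (no-op, stayed)
After 7 (parentNode): tr
After 8 (previousSibling): tr (no-op, stayed)
After 9 (firstChild): th
After 10 (firstChild): th (no-op, stayed)
After 11 (nextSibling): button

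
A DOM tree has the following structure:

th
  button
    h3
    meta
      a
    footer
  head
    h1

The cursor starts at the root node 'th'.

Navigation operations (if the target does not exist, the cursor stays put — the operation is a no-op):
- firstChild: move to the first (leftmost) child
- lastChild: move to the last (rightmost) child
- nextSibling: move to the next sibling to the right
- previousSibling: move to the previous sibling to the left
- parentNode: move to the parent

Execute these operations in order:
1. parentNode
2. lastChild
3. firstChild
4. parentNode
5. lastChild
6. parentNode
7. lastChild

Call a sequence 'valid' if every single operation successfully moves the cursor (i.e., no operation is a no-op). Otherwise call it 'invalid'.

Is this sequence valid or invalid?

After 1 (parentNode): th (no-op, stayed)
After 2 (lastChild): head
After 3 (firstChild): h1
After 4 (parentNode): head
After 5 (lastChild): h1
After 6 (parentNode): head
After 7 (lastChild): h1

Answer: invalid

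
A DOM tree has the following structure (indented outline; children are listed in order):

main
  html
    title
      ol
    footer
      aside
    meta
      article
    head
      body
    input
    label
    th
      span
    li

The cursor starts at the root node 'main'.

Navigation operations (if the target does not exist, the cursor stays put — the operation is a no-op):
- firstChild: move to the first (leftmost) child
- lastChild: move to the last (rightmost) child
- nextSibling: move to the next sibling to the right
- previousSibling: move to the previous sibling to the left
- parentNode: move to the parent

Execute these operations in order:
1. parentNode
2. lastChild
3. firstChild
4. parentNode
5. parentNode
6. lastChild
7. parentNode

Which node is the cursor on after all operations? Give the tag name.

After 1 (parentNode): main (no-op, stayed)
After 2 (lastChild): html
After 3 (firstChild): title
After 4 (parentNode): html
After 5 (parentNode): main
After 6 (lastChild): html
After 7 (parentNode): main

Answer: main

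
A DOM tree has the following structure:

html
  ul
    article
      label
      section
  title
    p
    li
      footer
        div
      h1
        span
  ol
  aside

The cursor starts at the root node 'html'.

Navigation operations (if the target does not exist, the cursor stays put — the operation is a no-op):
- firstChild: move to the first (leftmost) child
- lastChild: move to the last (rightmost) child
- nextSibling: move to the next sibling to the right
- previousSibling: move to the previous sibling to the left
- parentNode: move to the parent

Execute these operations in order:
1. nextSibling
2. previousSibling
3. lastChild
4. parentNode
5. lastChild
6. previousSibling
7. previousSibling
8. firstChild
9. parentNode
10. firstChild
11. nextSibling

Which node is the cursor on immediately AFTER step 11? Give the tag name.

Answer: li

Derivation:
After 1 (nextSibling): html (no-op, stayed)
After 2 (previousSibling): html (no-op, stayed)
After 3 (lastChild): aside
After 4 (parentNode): html
After 5 (lastChild): aside
After 6 (previousSibling): ol
After 7 (previousSibling): title
After 8 (firstChild): p
After 9 (parentNode): title
After 10 (firstChild): p
After 11 (nextSibling): li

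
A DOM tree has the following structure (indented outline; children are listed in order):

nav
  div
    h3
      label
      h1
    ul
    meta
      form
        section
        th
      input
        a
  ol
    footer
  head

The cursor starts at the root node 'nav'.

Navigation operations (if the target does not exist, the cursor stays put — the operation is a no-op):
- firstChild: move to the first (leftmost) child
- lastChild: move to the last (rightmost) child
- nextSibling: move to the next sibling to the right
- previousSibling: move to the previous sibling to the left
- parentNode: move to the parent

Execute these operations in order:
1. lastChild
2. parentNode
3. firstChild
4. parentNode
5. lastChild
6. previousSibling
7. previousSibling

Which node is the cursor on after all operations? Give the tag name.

After 1 (lastChild): head
After 2 (parentNode): nav
After 3 (firstChild): div
After 4 (parentNode): nav
After 5 (lastChild): head
After 6 (previousSibling): ol
After 7 (previousSibling): div

Answer: div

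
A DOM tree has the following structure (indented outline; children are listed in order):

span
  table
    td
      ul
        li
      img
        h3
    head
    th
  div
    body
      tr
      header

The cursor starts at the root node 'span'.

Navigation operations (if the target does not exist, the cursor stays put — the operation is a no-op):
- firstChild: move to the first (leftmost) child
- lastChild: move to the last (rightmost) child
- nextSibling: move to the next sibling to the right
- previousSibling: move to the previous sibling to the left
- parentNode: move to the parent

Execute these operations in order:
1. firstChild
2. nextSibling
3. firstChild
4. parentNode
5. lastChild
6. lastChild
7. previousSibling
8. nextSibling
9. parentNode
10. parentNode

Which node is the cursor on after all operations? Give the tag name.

After 1 (firstChild): table
After 2 (nextSibling): div
After 3 (firstChild): body
After 4 (parentNode): div
After 5 (lastChild): body
After 6 (lastChild): header
After 7 (previousSibling): tr
After 8 (nextSibling): header
After 9 (parentNode): body
After 10 (parentNode): div

Answer: div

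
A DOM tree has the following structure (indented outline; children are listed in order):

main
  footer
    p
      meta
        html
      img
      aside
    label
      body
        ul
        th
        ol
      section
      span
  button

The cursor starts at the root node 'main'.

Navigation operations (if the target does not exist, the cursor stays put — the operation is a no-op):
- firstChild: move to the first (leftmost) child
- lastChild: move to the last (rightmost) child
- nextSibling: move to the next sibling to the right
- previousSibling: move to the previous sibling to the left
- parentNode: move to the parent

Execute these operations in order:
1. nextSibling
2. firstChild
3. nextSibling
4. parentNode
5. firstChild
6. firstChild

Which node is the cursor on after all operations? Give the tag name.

Answer: p

Derivation:
After 1 (nextSibling): main (no-op, stayed)
After 2 (firstChild): footer
After 3 (nextSibling): button
After 4 (parentNode): main
After 5 (firstChild): footer
After 6 (firstChild): p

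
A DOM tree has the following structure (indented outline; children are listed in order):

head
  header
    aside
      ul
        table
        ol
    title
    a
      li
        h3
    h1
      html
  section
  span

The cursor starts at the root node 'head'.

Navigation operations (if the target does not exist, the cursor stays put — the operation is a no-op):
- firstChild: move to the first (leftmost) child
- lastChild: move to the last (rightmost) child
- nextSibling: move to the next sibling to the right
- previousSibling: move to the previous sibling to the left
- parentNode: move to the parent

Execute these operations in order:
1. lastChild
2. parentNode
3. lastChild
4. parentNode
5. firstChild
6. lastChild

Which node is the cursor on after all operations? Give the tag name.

After 1 (lastChild): span
After 2 (parentNode): head
After 3 (lastChild): span
After 4 (parentNode): head
After 5 (firstChild): header
After 6 (lastChild): h1

Answer: h1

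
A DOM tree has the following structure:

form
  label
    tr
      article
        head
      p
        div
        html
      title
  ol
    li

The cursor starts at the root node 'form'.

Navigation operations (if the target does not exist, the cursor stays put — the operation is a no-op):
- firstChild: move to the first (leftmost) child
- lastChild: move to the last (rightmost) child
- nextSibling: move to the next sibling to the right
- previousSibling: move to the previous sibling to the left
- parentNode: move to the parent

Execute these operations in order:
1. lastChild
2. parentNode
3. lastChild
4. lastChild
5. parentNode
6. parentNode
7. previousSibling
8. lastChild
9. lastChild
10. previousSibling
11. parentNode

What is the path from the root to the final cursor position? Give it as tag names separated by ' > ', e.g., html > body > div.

After 1 (lastChild): ol
After 2 (parentNode): form
After 3 (lastChild): ol
After 4 (lastChild): li
After 5 (parentNode): ol
After 6 (parentNode): form
After 7 (previousSibling): form (no-op, stayed)
After 8 (lastChild): ol
After 9 (lastChild): li
After 10 (previousSibling): li (no-op, stayed)
After 11 (parentNode): ol

Answer: form > ol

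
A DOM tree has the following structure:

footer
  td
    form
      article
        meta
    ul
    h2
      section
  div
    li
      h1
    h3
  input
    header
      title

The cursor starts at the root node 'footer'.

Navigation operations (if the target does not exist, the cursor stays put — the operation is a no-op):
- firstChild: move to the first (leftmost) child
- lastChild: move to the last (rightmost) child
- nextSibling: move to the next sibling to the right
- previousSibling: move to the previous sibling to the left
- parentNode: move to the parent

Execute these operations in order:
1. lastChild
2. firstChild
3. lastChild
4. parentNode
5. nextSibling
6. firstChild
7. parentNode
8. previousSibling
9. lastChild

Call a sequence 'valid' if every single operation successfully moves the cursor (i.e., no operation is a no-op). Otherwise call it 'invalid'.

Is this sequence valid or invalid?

Answer: invalid

Derivation:
After 1 (lastChild): input
After 2 (firstChild): header
After 3 (lastChild): title
After 4 (parentNode): header
After 5 (nextSibling): header (no-op, stayed)
After 6 (firstChild): title
After 7 (parentNode): header
After 8 (previousSibling): header (no-op, stayed)
After 9 (lastChild): title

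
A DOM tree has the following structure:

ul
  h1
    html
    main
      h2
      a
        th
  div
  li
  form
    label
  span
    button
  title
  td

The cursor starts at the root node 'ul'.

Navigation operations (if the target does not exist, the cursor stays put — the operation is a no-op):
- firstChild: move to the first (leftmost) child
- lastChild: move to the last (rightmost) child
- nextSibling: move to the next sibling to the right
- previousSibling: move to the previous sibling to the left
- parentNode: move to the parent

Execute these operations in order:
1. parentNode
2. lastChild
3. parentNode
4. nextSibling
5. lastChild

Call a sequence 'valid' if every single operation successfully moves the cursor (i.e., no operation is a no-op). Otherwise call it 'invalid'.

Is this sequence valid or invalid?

After 1 (parentNode): ul (no-op, stayed)
After 2 (lastChild): td
After 3 (parentNode): ul
After 4 (nextSibling): ul (no-op, stayed)
After 5 (lastChild): td

Answer: invalid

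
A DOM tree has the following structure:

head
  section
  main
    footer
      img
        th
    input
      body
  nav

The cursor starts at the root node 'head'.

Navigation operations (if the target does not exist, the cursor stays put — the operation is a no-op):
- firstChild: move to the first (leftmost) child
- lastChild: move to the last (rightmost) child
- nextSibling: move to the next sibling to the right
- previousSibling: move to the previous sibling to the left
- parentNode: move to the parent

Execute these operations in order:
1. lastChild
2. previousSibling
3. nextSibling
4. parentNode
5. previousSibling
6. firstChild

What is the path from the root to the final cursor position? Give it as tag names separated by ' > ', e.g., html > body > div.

After 1 (lastChild): nav
After 2 (previousSibling): main
After 3 (nextSibling): nav
After 4 (parentNode): head
After 5 (previousSibling): head (no-op, stayed)
After 6 (firstChild): section

Answer: head > section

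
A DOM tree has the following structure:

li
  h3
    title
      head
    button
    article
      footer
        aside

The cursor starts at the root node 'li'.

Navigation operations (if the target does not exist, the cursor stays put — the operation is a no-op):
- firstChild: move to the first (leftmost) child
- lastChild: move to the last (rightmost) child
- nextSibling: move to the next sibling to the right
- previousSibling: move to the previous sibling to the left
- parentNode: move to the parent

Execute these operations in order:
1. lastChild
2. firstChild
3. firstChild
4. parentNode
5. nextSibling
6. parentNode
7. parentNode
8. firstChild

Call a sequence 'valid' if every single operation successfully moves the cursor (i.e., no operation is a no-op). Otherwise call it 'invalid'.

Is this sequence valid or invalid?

After 1 (lastChild): h3
After 2 (firstChild): title
After 3 (firstChild): head
After 4 (parentNode): title
After 5 (nextSibling): button
After 6 (parentNode): h3
After 7 (parentNode): li
After 8 (firstChild): h3

Answer: valid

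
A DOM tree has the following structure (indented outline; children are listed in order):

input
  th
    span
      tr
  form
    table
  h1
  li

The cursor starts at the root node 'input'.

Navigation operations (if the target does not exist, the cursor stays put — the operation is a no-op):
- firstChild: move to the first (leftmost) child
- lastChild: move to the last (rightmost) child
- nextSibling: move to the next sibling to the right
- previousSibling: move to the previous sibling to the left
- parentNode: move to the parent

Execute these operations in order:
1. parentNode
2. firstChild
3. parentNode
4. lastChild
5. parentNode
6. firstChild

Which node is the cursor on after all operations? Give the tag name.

Answer: th

Derivation:
After 1 (parentNode): input (no-op, stayed)
After 2 (firstChild): th
After 3 (parentNode): input
After 4 (lastChild): li
After 5 (parentNode): input
After 6 (firstChild): th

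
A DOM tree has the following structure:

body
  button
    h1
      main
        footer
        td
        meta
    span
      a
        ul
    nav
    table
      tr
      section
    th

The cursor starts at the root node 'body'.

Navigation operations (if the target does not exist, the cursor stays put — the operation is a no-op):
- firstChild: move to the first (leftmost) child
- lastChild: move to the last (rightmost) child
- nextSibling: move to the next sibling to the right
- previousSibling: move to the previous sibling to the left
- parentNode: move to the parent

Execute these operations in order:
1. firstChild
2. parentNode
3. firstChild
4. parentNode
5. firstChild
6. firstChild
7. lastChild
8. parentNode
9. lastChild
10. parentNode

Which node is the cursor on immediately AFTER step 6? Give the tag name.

After 1 (firstChild): button
After 2 (parentNode): body
After 3 (firstChild): button
After 4 (parentNode): body
After 5 (firstChild): button
After 6 (firstChild): h1

Answer: h1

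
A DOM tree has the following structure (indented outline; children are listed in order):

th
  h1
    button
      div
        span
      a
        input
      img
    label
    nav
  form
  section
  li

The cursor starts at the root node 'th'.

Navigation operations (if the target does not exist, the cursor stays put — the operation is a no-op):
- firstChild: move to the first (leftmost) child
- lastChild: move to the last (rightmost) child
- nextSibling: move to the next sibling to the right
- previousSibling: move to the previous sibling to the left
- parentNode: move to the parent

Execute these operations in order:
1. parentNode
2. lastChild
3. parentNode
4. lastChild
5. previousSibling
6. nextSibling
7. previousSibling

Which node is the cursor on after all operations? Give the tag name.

Answer: section

Derivation:
After 1 (parentNode): th (no-op, stayed)
After 2 (lastChild): li
After 3 (parentNode): th
After 4 (lastChild): li
After 5 (previousSibling): section
After 6 (nextSibling): li
After 7 (previousSibling): section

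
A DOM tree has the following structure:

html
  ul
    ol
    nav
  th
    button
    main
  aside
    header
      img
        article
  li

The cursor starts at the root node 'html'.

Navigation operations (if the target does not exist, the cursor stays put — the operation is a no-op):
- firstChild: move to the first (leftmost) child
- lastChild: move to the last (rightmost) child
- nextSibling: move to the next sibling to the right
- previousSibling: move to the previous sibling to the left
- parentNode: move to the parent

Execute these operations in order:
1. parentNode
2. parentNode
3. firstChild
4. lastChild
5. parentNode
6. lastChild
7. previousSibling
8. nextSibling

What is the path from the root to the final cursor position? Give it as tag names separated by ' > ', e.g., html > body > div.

After 1 (parentNode): html (no-op, stayed)
After 2 (parentNode): html (no-op, stayed)
After 3 (firstChild): ul
After 4 (lastChild): nav
After 5 (parentNode): ul
After 6 (lastChild): nav
After 7 (previousSibling): ol
After 8 (nextSibling): nav

Answer: html > ul > nav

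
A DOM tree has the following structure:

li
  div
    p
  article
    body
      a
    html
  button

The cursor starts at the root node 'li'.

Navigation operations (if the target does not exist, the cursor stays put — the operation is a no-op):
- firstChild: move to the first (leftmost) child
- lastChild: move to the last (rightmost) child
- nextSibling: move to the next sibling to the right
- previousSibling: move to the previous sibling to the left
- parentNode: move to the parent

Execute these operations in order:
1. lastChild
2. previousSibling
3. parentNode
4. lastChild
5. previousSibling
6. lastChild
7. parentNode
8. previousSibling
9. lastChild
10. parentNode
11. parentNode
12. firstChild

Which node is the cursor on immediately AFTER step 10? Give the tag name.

After 1 (lastChild): button
After 2 (previousSibling): article
After 3 (parentNode): li
After 4 (lastChild): button
After 5 (previousSibling): article
After 6 (lastChild): html
After 7 (parentNode): article
After 8 (previousSibling): div
After 9 (lastChild): p
After 10 (parentNode): div

Answer: div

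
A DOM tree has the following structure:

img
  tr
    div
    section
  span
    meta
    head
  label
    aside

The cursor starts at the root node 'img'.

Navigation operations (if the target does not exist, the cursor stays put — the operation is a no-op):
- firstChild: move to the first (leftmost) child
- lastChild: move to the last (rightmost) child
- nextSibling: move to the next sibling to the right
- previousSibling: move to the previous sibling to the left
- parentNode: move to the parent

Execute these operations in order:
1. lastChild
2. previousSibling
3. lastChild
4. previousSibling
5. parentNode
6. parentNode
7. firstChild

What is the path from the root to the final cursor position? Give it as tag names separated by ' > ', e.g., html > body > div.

After 1 (lastChild): label
After 2 (previousSibling): span
After 3 (lastChild): head
After 4 (previousSibling): meta
After 5 (parentNode): span
After 6 (parentNode): img
After 7 (firstChild): tr

Answer: img > tr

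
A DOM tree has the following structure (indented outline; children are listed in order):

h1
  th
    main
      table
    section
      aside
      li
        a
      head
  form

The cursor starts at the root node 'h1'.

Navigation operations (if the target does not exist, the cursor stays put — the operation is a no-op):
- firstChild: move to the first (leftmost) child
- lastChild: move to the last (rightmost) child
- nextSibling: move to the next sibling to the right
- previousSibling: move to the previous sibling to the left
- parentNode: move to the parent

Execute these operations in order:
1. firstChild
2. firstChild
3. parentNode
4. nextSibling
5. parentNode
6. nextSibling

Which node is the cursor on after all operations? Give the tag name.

After 1 (firstChild): th
After 2 (firstChild): main
After 3 (parentNode): th
After 4 (nextSibling): form
After 5 (parentNode): h1
After 6 (nextSibling): h1 (no-op, stayed)

Answer: h1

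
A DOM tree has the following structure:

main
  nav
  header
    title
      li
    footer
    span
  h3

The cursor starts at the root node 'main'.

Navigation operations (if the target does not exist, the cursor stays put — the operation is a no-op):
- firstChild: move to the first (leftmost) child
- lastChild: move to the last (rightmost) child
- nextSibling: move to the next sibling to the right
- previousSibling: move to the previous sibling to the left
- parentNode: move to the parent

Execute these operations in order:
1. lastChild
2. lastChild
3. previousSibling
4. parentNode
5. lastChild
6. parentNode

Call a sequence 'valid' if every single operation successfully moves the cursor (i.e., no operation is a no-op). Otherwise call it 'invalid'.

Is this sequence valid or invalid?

After 1 (lastChild): h3
After 2 (lastChild): h3 (no-op, stayed)
After 3 (previousSibling): header
After 4 (parentNode): main
After 5 (lastChild): h3
After 6 (parentNode): main

Answer: invalid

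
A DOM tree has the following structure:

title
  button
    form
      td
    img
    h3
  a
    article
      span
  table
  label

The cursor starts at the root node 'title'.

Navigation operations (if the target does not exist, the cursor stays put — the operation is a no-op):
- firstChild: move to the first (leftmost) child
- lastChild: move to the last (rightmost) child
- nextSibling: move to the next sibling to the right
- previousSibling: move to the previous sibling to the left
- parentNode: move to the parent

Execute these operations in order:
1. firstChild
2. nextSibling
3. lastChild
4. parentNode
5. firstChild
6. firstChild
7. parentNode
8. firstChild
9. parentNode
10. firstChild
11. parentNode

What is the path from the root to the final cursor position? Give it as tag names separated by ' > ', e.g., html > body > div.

Answer: title > a > article

Derivation:
After 1 (firstChild): button
After 2 (nextSibling): a
After 3 (lastChild): article
After 4 (parentNode): a
After 5 (firstChild): article
After 6 (firstChild): span
After 7 (parentNode): article
After 8 (firstChild): span
After 9 (parentNode): article
After 10 (firstChild): span
After 11 (parentNode): article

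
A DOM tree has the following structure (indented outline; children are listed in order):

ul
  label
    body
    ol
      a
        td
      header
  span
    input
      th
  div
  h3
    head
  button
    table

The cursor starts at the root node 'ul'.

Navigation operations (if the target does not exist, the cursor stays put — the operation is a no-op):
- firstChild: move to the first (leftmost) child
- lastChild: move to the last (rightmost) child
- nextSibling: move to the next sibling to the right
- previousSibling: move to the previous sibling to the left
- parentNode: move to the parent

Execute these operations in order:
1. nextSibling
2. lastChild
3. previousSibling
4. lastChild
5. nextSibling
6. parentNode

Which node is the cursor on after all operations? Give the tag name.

Answer: h3

Derivation:
After 1 (nextSibling): ul (no-op, stayed)
After 2 (lastChild): button
After 3 (previousSibling): h3
After 4 (lastChild): head
After 5 (nextSibling): head (no-op, stayed)
After 6 (parentNode): h3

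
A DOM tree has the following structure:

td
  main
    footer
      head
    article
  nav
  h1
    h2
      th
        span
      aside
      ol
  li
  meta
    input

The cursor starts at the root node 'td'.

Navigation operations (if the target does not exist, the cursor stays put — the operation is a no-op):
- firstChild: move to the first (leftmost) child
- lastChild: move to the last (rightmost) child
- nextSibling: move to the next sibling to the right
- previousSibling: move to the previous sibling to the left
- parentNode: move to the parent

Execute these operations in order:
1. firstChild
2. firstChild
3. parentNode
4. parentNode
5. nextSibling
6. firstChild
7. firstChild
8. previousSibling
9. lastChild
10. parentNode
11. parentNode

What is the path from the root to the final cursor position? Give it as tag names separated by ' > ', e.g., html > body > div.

Answer: td > main

Derivation:
After 1 (firstChild): main
After 2 (firstChild): footer
After 3 (parentNode): main
After 4 (parentNode): td
After 5 (nextSibling): td (no-op, stayed)
After 6 (firstChild): main
After 7 (firstChild): footer
After 8 (previousSibling): footer (no-op, stayed)
After 9 (lastChild): head
After 10 (parentNode): footer
After 11 (parentNode): main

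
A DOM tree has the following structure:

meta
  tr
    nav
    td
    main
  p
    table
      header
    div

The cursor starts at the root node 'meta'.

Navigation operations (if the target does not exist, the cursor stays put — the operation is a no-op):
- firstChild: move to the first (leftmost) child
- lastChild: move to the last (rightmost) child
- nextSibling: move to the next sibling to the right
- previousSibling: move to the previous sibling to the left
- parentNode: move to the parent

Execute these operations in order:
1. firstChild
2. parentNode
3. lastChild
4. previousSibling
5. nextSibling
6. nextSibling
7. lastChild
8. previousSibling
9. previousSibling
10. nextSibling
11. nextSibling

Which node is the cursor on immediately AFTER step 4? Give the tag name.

Answer: tr

Derivation:
After 1 (firstChild): tr
After 2 (parentNode): meta
After 3 (lastChild): p
After 4 (previousSibling): tr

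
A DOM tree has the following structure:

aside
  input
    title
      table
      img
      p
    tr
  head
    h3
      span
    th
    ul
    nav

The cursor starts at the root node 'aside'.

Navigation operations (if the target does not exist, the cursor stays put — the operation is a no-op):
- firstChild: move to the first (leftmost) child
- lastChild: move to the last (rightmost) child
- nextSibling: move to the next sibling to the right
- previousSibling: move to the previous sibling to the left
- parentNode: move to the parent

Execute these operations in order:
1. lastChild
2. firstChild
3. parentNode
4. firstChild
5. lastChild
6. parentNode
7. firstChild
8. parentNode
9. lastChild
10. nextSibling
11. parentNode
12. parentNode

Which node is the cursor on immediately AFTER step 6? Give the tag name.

Answer: h3

Derivation:
After 1 (lastChild): head
After 2 (firstChild): h3
After 3 (parentNode): head
After 4 (firstChild): h3
After 5 (lastChild): span
After 6 (parentNode): h3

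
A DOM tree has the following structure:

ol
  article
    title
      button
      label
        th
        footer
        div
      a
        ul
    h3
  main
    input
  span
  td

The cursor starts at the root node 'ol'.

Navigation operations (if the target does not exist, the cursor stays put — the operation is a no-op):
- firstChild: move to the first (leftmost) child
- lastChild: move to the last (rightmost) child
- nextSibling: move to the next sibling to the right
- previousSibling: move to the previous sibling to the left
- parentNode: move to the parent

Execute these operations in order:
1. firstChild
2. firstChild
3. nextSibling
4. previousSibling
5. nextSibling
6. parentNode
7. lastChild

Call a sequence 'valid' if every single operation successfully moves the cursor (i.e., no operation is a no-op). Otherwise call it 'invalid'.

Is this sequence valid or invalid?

After 1 (firstChild): article
After 2 (firstChild): title
After 3 (nextSibling): h3
After 4 (previousSibling): title
After 5 (nextSibling): h3
After 6 (parentNode): article
After 7 (lastChild): h3

Answer: valid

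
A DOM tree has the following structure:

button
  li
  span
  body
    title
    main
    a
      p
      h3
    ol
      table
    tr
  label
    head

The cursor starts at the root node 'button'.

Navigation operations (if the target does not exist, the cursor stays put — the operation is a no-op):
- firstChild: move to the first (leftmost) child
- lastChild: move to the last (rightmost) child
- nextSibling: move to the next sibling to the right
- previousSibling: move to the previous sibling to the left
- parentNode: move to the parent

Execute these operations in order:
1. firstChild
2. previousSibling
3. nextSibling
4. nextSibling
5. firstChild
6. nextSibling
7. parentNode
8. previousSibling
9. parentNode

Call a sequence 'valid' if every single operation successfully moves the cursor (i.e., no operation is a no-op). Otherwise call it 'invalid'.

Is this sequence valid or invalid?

After 1 (firstChild): li
After 2 (previousSibling): li (no-op, stayed)
After 3 (nextSibling): span
After 4 (nextSibling): body
After 5 (firstChild): title
After 6 (nextSibling): main
After 7 (parentNode): body
After 8 (previousSibling): span
After 9 (parentNode): button

Answer: invalid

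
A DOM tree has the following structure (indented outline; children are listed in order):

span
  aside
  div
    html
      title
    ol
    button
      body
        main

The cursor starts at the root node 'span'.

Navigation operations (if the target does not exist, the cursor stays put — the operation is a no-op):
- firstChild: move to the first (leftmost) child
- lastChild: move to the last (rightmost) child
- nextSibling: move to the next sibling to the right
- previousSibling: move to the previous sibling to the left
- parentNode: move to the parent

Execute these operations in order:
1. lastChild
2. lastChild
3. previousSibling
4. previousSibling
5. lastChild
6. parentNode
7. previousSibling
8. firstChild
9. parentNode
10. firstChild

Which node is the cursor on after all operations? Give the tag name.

Answer: title

Derivation:
After 1 (lastChild): div
After 2 (lastChild): button
After 3 (previousSibling): ol
After 4 (previousSibling): html
After 5 (lastChild): title
After 6 (parentNode): html
After 7 (previousSibling): html (no-op, stayed)
After 8 (firstChild): title
After 9 (parentNode): html
After 10 (firstChild): title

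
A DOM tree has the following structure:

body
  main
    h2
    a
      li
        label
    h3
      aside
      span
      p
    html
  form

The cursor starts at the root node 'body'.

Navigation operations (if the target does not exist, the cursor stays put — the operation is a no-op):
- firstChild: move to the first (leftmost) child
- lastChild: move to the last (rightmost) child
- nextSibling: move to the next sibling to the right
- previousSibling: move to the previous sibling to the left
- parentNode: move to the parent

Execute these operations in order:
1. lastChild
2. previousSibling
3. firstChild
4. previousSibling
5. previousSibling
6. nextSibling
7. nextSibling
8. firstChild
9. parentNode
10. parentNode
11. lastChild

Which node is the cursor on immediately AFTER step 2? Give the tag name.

Answer: main

Derivation:
After 1 (lastChild): form
After 2 (previousSibling): main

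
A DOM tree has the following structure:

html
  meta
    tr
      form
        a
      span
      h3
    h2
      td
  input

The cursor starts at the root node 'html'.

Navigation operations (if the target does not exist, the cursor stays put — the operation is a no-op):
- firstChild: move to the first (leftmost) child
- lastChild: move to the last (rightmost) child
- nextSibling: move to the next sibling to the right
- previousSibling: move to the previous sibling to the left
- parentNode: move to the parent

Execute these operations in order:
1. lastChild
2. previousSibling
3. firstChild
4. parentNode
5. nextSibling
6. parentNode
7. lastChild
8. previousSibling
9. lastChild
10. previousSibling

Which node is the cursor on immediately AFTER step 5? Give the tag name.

Answer: input

Derivation:
After 1 (lastChild): input
After 2 (previousSibling): meta
After 3 (firstChild): tr
After 4 (parentNode): meta
After 5 (nextSibling): input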